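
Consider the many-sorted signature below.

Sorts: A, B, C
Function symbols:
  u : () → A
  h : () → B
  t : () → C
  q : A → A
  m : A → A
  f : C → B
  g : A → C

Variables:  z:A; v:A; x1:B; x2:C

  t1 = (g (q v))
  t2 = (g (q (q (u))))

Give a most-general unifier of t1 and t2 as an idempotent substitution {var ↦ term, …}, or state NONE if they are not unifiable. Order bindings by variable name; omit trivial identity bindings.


{v ↦ (q (u))}


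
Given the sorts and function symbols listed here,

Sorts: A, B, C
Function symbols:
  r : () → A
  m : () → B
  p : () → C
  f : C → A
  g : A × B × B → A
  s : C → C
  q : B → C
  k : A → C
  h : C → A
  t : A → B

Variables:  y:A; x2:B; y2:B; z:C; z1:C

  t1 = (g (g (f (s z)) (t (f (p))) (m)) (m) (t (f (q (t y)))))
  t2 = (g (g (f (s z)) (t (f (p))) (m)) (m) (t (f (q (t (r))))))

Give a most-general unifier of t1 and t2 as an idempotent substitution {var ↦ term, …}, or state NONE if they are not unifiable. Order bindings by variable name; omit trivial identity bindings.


{y ↦ (r)}


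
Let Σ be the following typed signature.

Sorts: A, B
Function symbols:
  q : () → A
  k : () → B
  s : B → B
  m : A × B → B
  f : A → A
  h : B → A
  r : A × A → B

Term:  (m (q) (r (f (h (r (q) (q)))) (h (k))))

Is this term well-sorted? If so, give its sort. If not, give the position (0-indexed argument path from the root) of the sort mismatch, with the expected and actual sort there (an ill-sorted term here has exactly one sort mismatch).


  (q) : A
          (q) : A
          (q) : A
        (r (q) (q)) : B
      (h (r (q) (q))) : A
    (f (h (r (q) (q)))) : A
      (k) : B
    (h (k)) : A
  (r (f (h (r (q) (q)))) (h (k))) : B
(m (q) (r (f (h (r (q) (q)))) (h (k)))) : B

well-sorted; sort = B


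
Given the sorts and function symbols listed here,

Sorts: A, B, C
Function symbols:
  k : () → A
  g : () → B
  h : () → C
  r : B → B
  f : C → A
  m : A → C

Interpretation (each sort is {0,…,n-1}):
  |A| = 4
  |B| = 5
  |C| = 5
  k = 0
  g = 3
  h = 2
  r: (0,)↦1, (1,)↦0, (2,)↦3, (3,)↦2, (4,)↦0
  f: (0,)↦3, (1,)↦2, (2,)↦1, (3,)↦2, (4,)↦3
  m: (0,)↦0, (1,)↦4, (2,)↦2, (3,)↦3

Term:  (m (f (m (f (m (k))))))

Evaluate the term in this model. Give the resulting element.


value = 2

  k = 0
  (m (k)) = m(0,) = 0
  (f (m (k))) = f(0,) = 3
  (m (f (m (k)))) = m(3,) = 3
  (f (m (f (m (k))))) = f(3,) = 2
  (m (f (m (f (m (k)))))) = m(2,) = 2


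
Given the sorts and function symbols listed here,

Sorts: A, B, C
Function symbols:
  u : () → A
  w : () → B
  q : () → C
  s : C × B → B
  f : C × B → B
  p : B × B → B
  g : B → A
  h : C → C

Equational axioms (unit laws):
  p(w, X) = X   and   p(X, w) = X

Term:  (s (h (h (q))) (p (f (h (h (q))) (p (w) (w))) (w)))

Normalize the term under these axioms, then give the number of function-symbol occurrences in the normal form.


size = 9

1. (s (h (h (q))) (p (f (h (h (q))) (p (w) (w))) (w)))  →  (s (h (h (q))) (f (h (h (q))) (p (w) (w))))
2. (s (h (h (q))) (f (h (h (q))) (p (w) (w))))  →  (s (h (h (q))) (f (h (h (q))) (w)))
normal form: (s (h (h (q))) (f (h (h (q))) (w)))


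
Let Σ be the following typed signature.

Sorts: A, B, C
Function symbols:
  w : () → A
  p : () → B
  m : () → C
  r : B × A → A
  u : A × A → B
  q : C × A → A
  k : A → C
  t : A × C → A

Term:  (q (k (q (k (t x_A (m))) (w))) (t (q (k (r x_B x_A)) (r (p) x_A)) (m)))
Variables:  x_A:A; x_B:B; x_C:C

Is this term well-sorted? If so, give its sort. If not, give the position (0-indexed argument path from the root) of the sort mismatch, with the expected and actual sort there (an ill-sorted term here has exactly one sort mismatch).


          x_A : A
          (m) : C
        (t x_A (m)) : A
      (k (t x_A (m))) : C
      (w) : A
    (q (k (t x_A (m))) (w)) : A
  (k (q (k (t x_A (m))) (w))) : C
          x_B : B
          x_A : A
        (r x_B x_A) : A
      (k (r x_B x_A)) : C
        (p) : B
        x_A : A
      (r (p) x_A) : A
    (q (k (r x_B x_A)) (r (p) x_A)) : A
    (m) : C
  (t (q (k (r x_B x_A)) (r (p) x_A)) (m)) : A
(q (k (q (k (t x_A (m))) (w))) (t (q (k (r x_B x_A)) (r (p) x_A)) (m))) : A

well-sorted; sort = A


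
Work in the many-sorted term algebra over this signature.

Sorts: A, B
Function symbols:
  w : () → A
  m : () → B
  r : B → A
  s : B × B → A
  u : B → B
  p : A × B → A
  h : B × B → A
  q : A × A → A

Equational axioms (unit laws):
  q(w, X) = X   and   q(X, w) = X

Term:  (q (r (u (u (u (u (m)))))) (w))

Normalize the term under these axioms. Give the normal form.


normal form = (r (u (u (u (u (m))))))

1. (q (r (u (u (u (u (m)))))) (w))  →  (r (u (u (u (u (m))))))


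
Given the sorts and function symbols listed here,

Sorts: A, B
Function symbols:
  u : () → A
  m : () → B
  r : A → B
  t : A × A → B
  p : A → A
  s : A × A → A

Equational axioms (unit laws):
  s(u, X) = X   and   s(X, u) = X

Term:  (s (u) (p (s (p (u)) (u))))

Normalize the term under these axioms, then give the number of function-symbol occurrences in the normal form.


size = 3

1. (s (u) (p (s (p (u)) (u))))  →  (p (s (p (u)) (u)))
2. (p (s (p (u)) (u)))  →  (p (p (u)))
normal form: (p (p (u)))


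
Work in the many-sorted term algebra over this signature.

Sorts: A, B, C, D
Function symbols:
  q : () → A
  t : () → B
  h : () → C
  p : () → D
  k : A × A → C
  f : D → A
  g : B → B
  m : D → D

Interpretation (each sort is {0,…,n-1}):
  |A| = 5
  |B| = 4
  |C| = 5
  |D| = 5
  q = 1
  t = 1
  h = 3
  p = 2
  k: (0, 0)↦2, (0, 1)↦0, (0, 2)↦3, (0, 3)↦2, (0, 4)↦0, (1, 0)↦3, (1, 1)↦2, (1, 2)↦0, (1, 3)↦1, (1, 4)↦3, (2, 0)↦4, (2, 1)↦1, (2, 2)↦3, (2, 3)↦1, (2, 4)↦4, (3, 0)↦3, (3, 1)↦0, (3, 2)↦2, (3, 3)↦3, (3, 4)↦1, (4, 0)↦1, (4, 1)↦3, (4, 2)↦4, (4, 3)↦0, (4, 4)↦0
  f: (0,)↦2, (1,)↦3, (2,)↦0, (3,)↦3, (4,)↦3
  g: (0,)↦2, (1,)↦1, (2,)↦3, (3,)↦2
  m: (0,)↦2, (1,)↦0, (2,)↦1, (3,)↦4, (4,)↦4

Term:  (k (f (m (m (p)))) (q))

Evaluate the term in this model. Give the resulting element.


  p = 2
  (m (p)) = m(2,) = 1
  (m (m (p))) = m(1,) = 0
  (f (m (m (p)))) = f(0,) = 2
  q = 1
  (k (f (m (m (p)))) (q)) = k(2, 1) = 1

value = 1


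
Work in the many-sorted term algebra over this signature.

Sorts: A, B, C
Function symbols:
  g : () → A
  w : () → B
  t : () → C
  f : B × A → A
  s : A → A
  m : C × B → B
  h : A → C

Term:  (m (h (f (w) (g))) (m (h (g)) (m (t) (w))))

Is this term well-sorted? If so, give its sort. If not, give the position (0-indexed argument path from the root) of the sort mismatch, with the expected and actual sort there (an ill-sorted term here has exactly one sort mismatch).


      (w) : B
      (g) : A
    (f (w) (g)) : A
  (h (f (w) (g))) : C
      (g) : A
    (h (g)) : C
      (t) : C
      (w) : B
    (m (t) (w)) : B
  (m (h (g)) (m (t) (w))) : B
(m (h (f (w) (g))) (m (h (g)) (m (t) (w)))) : B

well-sorted; sort = B


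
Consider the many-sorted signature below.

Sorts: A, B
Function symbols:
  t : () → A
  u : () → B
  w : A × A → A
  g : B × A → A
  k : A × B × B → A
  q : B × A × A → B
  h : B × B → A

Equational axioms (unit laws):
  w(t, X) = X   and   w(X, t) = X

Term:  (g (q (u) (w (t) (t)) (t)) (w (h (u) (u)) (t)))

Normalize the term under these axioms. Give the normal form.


normal form = (g (q (u) (t) (t)) (h (u) (u)))

1. (g (q (u) (w (t) (t)) (t)) (w (h (u) (u)) (t)))  →  (g (q (u) (t) (t)) (w (h (u) (u)) (t)))
2. (g (q (u) (t) (t)) (w (h (u) (u)) (t)))  →  (g (q (u) (t) (t)) (h (u) (u)))


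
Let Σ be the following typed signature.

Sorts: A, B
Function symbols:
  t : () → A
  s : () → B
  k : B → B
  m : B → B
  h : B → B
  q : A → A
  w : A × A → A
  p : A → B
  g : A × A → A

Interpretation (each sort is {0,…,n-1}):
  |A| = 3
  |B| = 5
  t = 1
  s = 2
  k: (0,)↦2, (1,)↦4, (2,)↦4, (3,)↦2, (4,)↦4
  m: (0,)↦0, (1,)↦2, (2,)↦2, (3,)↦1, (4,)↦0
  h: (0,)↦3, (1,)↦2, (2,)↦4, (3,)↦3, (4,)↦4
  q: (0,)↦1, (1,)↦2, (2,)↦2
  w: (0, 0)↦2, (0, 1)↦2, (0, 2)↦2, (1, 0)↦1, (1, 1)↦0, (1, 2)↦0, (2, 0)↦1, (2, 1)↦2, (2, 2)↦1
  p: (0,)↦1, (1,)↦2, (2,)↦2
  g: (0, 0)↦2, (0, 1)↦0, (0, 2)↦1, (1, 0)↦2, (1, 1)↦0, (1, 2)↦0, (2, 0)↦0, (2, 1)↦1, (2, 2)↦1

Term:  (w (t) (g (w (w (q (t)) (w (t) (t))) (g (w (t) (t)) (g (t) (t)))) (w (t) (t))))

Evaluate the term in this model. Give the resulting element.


value = 0

  t = 1
  t = 1
  (q (t)) = q(1,) = 2
  t = 1
  t = 1
  (w (t) (t)) = w(1, 1) = 0
  (w (q (t)) (w (t) (t))) = w(2, 0) = 1
  t = 1
  t = 1
  (w (t) (t)) = w(1, 1) = 0
  t = 1
  t = 1
  (g (t) (t)) = g(1, 1) = 0
  (g (w (t) (t)) (g (t) (t))) = g(0, 0) = 2
  (w (w (q (t)) (w (t) (t))) (g (w (t) (t)) (g (t) (t)))) = w(1, 2) = 0
  t = 1
  t = 1
  (w (t) (t)) = w(1, 1) = 0
  (g (w (w (q (t)) (w (t) (t))) (g (w (t) (t)) (g (t) (t)))) (w (t) (t))) = g(0, 0) = 2
  (w (t) (g (w (w (q (t)) (w (t) (t))) (g (w (t) (t)) (g (t) (t)))) (w (t) (t)))) = w(1, 2) = 0


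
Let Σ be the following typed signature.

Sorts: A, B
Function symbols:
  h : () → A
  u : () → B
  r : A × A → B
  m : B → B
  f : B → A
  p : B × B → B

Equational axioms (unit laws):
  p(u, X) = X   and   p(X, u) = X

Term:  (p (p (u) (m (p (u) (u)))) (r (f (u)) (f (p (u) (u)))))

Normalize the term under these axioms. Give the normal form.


1. (p (p (u) (m (p (u) (u)))) (r (f (u)) (f (p (u) (u)))))  →  (p (m (p (u) (u))) (r (f (u)) (f (p (u) (u)))))
2. (p (m (p (u) (u))) (r (f (u)) (f (p (u) (u)))))  →  (p (m (u)) (r (f (u)) (f (p (u) (u)))))
3. (p (m (u)) (r (f (u)) (f (p (u) (u)))))  →  (p (m (u)) (r (f (u)) (f (u))))

normal form = (p (m (u)) (r (f (u)) (f (u))))


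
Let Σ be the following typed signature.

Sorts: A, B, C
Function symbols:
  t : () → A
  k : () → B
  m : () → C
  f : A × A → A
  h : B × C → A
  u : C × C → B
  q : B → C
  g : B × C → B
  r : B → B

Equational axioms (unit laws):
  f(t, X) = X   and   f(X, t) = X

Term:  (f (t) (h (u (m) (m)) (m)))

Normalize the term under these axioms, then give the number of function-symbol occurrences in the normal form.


1. (f (t) (h (u (m) (m)) (m)))  →  (h (u (m) (m)) (m))
normal form: (h (u (m) (m)) (m))

size = 5


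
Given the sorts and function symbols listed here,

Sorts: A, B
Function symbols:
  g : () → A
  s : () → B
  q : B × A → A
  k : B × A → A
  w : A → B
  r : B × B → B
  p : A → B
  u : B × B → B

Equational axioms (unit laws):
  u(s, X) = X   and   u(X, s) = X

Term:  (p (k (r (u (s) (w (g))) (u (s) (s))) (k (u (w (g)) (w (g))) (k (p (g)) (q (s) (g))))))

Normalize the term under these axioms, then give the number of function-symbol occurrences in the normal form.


size = 18

1. (p (k (r (u (s) (w (g))) (u (s) (s))) (k (u (w (g)) (w (g))) (k (p (g)) (q (s) (g))))))  →  (p (k (r (w (g)) (u (s) (s))) (k (u (w (g)) (w (g))) (k (p (g)) (q (s) (g))))))
2. (p (k (r (w (g)) (u (s) (s))) (k (u (w (g)) (w (g))) (k (p (g)) (q (s) (g))))))  →  (p (k (r (w (g)) (s)) (k (u (w (g)) (w (g))) (k (p (g)) (q (s) (g))))))
normal form: (p (k (r (w (g)) (s)) (k (u (w (g)) (w (g))) (k (p (g)) (q (s) (g))))))


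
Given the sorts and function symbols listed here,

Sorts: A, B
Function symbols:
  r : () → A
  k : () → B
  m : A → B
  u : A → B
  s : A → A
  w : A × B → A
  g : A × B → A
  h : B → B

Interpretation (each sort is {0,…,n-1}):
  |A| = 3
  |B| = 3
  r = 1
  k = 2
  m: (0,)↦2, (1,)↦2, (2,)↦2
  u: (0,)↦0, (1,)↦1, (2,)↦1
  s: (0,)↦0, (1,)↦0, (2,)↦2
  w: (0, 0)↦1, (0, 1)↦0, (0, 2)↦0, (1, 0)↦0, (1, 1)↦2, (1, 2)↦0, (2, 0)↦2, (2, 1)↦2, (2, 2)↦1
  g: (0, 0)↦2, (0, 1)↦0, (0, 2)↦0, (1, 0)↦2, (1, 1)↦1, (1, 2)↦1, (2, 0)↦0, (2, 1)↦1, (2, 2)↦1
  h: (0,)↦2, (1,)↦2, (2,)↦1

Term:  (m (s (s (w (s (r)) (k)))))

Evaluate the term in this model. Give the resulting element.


  r = 1
  (s (r)) = s(1,) = 0
  k = 2
  (w (s (r)) (k)) = w(0, 2) = 0
  (s (w (s (r)) (k))) = s(0,) = 0
  (s (s (w (s (r)) (k)))) = s(0,) = 0
  (m (s (s (w (s (r)) (k))))) = m(0,) = 2

value = 2


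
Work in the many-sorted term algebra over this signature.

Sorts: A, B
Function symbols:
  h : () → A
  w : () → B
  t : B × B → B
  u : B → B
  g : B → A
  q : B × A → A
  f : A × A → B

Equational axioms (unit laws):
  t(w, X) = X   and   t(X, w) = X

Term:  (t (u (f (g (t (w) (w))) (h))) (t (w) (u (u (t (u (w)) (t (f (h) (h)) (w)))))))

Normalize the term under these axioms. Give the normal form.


1. (t (u (f (g (t (w) (w))) (h))) (t (w) (u (u (t (u (w)) (t (f (h) (h)) (w)))))))  →  (t (u (f (g (w)) (h))) (t (w) (u (u (t (u (w)) (t (f (h) (h)) (w)))))))
2. (t (u (f (g (w)) (h))) (t (w) (u (u (t (u (w)) (t (f (h) (h)) (w)))))))  →  (t (u (f (g (w)) (h))) (u (u (t (u (w)) (t (f (h) (h)) (w))))))
3. (t (u (f (g (w)) (h))) (u (u (t (u (w)) (t (f (h) (h)) (w))))))  →  (t (u (f (g (w)) (h))) (u (u (t (u (w)) (f (h) (h))))))

normal form = (t (u (f (g (w)) (h))) (u (u (t (u (w)) (f (h) (h))))))


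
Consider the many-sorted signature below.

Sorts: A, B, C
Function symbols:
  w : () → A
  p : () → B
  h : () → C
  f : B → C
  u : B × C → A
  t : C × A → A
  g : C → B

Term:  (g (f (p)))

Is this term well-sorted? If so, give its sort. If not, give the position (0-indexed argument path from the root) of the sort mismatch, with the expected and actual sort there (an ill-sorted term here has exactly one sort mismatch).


well-sorted; sort = B

    (p) : B
  (f (p)) : C
(g (f (p))) : B


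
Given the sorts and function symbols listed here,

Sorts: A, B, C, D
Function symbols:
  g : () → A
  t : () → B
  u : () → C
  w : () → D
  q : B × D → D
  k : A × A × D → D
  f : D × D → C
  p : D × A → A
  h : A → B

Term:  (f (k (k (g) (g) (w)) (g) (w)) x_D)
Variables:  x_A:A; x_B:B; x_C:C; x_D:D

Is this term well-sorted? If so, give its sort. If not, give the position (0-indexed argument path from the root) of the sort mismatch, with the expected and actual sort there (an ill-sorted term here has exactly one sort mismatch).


ill-sorted at position [0, 0]: expected A, got D

      (g) : A
      (g) : A
      (w) : D
    (k (g) (g) (w)) : D
    (g) : A
    (w) : D
  (k (k (g) (g) (w)) (g) (w)) : ✗ arg 0 at [0, 0] has sort D, expected A
  x_D : D


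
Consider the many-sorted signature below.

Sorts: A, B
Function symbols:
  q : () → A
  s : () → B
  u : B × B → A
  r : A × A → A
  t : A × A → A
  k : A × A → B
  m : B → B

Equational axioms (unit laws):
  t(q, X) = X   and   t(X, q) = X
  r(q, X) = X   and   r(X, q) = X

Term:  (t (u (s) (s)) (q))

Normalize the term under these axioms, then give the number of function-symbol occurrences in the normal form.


size = 3

1. (t (u (s) (s)) (q))  →  (u (s) (s))
normal form: (u (s) (s))


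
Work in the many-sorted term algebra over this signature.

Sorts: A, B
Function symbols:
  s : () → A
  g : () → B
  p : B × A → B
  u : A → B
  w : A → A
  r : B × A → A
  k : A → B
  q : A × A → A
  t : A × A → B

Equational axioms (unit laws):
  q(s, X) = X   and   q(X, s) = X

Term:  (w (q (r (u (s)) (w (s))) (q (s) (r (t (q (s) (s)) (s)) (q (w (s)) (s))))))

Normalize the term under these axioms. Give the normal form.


normal form = (w (q (r (u (s)) (w (s))) (r (t (s) (s)) (w (s)))))

1. (w (q (r (u (s)) (w (s))) (q (s) (r (t (q (s) (s)) (s)) (q (w (s)) (s))))))  →  (w (q (r (u (s)) (w (s))) (r (t (q (s) (s)) (s)) (q (w (s)) (s)))))
2. (w (q (r (u (s)) (w (s))) (r (t (q (s) (s)) (s)) (q (w (s)) (s)))))  →  (w (q (r (u (s)) (w (s))) (r (t (s) (s)) (q (w (s)) (s)))))
3. (w (q (r (u (s)) (w (s))) (r (t (s) (s)) (q (w (s)) (s)))))  →  (w (q (r (u (s)) (w (s))) (r (t (s) (s)) (w (s)))))


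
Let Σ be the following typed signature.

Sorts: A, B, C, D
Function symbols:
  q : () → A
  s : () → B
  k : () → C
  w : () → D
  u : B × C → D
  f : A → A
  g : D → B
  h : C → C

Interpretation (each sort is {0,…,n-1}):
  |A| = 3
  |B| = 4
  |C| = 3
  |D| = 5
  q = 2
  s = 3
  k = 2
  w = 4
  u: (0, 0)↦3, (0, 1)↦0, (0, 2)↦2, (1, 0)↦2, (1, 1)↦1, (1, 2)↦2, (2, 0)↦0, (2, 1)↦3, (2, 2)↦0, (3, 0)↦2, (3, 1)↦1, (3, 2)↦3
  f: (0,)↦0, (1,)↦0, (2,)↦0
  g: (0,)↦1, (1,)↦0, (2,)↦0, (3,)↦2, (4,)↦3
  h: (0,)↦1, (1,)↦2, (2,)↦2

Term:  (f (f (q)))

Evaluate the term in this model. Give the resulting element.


value = 0

  q = 2
  (f (q)) = f(2,) = 0
  (f (f (q))) = f(0,) = 0


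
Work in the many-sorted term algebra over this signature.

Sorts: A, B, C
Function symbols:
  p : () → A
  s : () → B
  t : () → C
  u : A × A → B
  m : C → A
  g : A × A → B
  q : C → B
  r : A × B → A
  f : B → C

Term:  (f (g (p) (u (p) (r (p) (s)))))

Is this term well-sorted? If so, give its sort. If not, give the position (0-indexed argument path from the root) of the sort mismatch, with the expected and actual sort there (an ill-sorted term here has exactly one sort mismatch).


ill-sorted at position [0, 1]: expected A, got B

    (p) : A
      (p) : A
        (p) : A
        (s) : B
      (r (p) (s)) : A
    (u (p) (r (p) (s))) : B
  (g (p) (u (p) (r (p) (s)))) : ✗ arg 1 at [0, 1] has sort B, expected A


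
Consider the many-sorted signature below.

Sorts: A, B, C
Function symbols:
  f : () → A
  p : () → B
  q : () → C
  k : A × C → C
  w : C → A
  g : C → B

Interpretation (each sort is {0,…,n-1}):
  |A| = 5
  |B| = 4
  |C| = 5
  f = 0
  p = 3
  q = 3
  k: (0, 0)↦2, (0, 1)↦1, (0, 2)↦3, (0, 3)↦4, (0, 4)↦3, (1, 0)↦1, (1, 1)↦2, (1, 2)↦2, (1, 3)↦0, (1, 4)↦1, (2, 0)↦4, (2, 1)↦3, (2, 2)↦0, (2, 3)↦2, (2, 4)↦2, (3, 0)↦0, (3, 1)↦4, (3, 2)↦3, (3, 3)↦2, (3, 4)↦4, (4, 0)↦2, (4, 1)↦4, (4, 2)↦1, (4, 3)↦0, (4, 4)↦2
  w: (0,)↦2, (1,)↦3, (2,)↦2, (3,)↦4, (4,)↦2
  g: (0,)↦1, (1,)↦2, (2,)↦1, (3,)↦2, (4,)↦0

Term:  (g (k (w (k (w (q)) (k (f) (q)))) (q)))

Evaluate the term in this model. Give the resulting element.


  q = 3
  (w (q)) = w(3,) = 4
  f = 0
  q = 3
  (k (f) (q)) = k(0, 3) = 4
  (k (w (q)) (k (f) (q))) = k(4, 4) = 2
  (w (k (w (q)) (k (f) (q)))) = w(2,) = 2
  q = 3
  (k (w (k (w (q)) (k (f) (q)))) (q)) = k(2, 3) = 2
  (g (k (w (k (w (q)) (k (f) (q)))) (q))) = g(2,) = 1

value = 1


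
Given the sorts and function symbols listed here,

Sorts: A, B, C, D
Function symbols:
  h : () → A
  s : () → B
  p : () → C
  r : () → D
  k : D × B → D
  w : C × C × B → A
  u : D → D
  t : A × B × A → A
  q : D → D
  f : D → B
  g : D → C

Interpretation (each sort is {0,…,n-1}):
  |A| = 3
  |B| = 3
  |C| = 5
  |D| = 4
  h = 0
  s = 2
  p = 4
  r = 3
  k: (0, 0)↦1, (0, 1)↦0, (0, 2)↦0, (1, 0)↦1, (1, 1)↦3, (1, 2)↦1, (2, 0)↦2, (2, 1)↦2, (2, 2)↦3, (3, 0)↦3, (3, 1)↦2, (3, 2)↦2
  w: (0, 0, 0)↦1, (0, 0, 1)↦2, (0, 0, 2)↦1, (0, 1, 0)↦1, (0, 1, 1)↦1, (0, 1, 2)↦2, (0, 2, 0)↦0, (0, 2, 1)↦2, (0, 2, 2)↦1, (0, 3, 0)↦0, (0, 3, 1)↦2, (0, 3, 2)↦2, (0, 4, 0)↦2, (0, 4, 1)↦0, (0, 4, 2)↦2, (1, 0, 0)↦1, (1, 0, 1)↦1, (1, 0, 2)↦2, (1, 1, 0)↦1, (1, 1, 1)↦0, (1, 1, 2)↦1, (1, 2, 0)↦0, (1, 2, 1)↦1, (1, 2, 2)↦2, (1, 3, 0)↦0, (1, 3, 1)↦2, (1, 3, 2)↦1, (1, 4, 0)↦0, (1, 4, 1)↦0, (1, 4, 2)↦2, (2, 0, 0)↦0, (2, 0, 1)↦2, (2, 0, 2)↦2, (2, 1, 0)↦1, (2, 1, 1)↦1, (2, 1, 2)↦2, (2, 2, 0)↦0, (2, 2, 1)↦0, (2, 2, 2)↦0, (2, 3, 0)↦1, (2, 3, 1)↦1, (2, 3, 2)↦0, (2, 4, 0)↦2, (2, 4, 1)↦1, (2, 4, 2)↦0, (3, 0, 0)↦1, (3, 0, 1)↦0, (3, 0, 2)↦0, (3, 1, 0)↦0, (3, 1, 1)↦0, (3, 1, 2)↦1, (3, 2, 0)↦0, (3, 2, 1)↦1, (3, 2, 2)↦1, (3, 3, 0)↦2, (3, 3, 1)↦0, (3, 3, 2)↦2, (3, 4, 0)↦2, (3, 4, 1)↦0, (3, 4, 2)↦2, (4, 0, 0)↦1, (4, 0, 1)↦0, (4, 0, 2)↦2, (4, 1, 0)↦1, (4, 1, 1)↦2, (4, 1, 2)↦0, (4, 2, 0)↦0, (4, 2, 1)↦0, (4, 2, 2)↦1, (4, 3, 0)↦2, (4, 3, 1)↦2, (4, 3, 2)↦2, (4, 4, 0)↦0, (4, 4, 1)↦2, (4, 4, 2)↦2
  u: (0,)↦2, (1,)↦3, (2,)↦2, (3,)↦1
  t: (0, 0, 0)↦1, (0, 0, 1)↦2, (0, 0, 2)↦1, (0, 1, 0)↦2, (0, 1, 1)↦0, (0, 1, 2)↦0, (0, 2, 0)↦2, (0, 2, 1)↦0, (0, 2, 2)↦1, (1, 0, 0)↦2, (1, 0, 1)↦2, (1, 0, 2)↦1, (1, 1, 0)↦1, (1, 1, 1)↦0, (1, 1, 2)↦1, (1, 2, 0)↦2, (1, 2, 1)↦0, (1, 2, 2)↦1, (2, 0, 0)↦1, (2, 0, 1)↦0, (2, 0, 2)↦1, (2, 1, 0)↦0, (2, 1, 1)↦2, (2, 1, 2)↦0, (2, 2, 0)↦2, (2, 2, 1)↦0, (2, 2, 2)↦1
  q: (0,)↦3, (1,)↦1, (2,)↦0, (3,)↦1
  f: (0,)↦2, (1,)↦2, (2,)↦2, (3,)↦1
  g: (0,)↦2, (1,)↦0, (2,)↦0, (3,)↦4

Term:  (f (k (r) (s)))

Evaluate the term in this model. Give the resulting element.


  r = 3
  s = 2
  (k (r) (s)) = k(3, 2) = 2
  (f (k (r) (s))) = f(2,) = 2

value = 2


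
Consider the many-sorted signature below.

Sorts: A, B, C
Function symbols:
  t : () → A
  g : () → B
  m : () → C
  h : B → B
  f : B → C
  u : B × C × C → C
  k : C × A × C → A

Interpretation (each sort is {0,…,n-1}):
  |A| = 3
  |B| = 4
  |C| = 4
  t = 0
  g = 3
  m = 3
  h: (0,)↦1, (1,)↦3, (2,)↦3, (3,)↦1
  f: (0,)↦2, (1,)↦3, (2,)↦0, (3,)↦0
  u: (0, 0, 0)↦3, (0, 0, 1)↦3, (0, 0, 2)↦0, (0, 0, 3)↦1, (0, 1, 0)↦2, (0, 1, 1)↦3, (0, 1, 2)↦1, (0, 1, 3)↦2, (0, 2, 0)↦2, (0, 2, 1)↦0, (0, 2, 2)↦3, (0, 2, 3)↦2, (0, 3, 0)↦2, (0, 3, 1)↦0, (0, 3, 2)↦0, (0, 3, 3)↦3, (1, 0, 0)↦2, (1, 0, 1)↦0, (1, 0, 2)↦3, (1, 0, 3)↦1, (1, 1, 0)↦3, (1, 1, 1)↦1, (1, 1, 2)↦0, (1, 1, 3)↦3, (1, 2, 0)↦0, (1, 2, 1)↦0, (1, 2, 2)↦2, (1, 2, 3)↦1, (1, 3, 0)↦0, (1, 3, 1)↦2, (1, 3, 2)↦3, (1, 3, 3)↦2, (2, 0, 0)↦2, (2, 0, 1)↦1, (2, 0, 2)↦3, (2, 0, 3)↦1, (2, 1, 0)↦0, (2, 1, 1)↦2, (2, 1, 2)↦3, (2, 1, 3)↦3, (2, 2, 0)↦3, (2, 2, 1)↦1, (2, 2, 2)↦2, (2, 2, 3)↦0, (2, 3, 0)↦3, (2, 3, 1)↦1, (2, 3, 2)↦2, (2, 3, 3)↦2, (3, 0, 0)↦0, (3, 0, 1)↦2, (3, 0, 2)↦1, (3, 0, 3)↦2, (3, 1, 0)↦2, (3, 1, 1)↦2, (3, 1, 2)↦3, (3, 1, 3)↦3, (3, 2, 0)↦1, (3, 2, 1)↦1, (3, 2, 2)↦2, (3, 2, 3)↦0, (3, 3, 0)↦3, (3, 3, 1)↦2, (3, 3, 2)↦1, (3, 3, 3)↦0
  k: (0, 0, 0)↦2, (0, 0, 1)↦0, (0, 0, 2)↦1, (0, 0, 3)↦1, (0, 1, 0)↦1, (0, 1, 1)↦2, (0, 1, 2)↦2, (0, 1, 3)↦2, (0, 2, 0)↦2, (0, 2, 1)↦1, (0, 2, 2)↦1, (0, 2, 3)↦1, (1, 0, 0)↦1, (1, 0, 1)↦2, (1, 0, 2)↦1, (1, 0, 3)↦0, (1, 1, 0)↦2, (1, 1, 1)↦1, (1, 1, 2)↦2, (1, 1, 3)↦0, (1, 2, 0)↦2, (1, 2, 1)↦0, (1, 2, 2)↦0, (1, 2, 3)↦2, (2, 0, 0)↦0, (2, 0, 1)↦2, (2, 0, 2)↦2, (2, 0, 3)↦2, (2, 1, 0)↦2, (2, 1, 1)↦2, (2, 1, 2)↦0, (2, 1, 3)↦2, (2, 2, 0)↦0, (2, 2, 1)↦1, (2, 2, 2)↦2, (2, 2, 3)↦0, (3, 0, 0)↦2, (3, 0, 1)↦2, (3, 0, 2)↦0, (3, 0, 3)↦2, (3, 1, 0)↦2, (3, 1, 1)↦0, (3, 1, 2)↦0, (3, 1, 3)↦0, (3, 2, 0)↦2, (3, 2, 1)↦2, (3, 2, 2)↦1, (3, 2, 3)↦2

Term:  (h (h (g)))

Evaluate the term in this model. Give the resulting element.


value = 3

  g = 3
  (h (g)) = h(3,) = 1
  (h (h (g))) = h(1,) = 3


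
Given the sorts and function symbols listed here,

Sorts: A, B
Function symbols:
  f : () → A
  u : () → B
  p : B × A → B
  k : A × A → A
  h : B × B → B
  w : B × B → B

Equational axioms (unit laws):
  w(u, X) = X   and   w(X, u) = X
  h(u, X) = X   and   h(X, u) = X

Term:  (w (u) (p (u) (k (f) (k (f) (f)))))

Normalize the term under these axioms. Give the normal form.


1. (w (u) (p (u) (k (f) (k (f) (f)))))  →  (p (u) (k (f) (k (f) (f))))

normal form = (p (u) (k (f) (k (f) (f))))


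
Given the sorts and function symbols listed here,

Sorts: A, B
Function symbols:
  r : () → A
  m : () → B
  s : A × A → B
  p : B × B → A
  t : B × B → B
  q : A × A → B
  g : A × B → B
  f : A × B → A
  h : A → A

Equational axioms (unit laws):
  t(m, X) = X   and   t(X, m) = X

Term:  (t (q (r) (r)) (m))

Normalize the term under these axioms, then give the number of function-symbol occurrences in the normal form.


size = 3

1. (t (q (r) (r)) (m))  →  (q (r) (r))
normal form: (q (r) (r))


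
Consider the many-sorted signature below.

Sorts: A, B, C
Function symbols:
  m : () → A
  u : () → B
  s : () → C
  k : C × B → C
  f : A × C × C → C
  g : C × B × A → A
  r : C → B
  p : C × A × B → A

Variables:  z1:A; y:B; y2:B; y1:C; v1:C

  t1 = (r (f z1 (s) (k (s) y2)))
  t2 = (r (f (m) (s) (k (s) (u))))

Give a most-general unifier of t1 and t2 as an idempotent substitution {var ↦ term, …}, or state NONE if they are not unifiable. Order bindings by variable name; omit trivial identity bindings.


{y2 ↦ (u), z1 ↦ (m)}


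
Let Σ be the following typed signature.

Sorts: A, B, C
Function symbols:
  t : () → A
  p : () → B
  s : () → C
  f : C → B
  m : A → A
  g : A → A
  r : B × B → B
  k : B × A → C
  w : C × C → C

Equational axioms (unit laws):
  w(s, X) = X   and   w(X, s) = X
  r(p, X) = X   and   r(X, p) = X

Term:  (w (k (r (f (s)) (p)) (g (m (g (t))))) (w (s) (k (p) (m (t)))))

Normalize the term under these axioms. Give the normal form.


normal form = (w (k (f (s)) (g (m (g (t))))) (k (p) (m (t))))

1. (w (k (r (f (s)) (p)) (g (m (g (t))))) (w (s) (k (p) (m (t)))))  →  (w (k (f (s)) (g (m (g (t))))) (w (s) (k (p) (m (t)))))
2. (w (k (f (s)) (g (m (g (t))))) (w (s) (k (p) (m (t)))))  →  (w (k (f (s)) (g (m (g (t))))) (k (p) (m (t))))


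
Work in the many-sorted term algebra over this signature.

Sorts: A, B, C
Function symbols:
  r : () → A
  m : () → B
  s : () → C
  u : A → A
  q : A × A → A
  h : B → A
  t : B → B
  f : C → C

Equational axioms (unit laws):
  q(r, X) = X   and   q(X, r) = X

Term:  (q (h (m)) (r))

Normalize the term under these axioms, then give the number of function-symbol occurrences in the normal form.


1. (q (h (m)) (r))  →  (h (m))
normal form: (h (m))

size = 2


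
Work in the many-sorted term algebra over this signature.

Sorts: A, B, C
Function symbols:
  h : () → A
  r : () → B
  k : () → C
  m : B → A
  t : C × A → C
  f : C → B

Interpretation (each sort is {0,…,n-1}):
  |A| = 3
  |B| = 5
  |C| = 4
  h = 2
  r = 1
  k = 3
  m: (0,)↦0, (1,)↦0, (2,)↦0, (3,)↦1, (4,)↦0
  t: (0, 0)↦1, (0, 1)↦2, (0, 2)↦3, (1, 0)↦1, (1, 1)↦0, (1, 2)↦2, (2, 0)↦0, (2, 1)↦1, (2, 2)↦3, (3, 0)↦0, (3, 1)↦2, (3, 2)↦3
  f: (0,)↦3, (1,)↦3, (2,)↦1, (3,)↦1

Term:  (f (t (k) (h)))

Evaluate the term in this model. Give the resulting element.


value = 1

  k = 3
  h = 2
  (t (k) (h)) = t(3, 2) = 3
  (f (t (k) (h))) = f(3,) = 1


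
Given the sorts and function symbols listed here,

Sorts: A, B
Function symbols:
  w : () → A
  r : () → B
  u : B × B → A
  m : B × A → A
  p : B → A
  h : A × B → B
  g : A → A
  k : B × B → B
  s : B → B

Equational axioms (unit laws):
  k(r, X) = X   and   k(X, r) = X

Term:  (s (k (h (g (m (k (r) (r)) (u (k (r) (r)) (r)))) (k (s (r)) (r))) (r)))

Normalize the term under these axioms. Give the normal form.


normal form = (s (h (g (m (r) (u (r) (r)))) (s (r))))

1. (s (k (h (g (m (k (r) (r)) (u (k (r) (r)) (r)))) (k (s (r)) (r))) (r)))  →  (s (h (g (m (k (r) (r)) (u (k (r) (r)) (r)))) (k (s (r)) (r))))
2. (s (h (g (m (k (r) (r)) (u (k (r) (r)) (r)))) (k (s (r)) (r))))  →  (s (h (g (m (r) (u (k (r) (r)) (r)))) (k (s (r)) (r))))
3. (s (h (g (m (r) (u (k (r) (r)) (r)))) (k (s (r)) (r))))  →  (s (h (g (m (r) (u (r) (r)))) (k (s (r)) (r))))
4. (s (h (g (m (r) (u (r) (r)))) (k (s (r)) (r))))  →  (s (h (g (m (r) (u (r) (r)))) (s (r))))


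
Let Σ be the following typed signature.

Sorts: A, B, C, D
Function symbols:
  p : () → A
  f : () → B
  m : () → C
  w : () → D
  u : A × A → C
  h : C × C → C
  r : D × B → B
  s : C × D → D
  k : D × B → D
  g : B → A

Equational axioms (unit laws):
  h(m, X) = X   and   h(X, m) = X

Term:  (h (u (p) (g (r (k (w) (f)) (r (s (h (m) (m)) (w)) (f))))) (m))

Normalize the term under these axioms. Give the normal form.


1. (h (u (p) (g (r (k (w) (f)) (r (s (h (m) (m)) (w)) (f))))) (m))  →  (u (p) (g (r (k (w) (f)) (r (s (h (m) (m)) (w)) (f)))))
2. (u (p) (g (r (k (w) (f)) (r (s (h (m) (m)) (w)) (f)))))  →  (u (p) (g (r (k (w) (f)) (r (s (m) (w)) (f)))))

normal form = (u (p) (g (r (k (w) (f)) (r (s (m) (w)) (f)))))


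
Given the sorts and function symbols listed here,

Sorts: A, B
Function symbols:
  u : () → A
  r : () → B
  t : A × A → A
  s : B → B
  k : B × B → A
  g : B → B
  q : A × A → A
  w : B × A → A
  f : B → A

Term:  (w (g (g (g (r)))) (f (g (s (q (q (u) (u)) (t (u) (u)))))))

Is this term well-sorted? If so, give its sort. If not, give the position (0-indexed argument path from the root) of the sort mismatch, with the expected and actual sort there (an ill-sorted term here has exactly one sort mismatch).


        (r) : B
      (g (r)) : B
    (g (g (r))) : B
  (g (g (g (r)))) : B
            (u) : A
            (u) : A
          (q (u) (u)) : A
            (u) : A
            (u) : A
          (t (u) (u)) : A
        (q (q (u) (u)) (t (u) (u))) : A
      (s (q (q (u) (u)) (t (u) (u)))) : ✗ arg 0 at [1, 0, 0, 0] has sort A, expected B

ill-sorted at position [1, 0, 0, 0]: expected B, got A


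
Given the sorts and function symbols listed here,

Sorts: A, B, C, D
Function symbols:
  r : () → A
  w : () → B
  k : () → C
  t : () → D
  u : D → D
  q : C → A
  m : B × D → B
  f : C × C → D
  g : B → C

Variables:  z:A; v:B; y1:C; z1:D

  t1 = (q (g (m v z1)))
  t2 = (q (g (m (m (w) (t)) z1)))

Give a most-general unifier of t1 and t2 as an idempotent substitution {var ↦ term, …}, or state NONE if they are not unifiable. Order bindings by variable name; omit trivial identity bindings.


{v ↦ (m (w) (t))}


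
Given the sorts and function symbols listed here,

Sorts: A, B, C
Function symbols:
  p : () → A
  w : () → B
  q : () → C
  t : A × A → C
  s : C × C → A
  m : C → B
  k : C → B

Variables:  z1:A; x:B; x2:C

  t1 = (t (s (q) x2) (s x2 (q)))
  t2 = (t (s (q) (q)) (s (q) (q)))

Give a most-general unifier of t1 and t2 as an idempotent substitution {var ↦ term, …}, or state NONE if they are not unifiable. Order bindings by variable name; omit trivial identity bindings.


{x2 ↦ (q)}


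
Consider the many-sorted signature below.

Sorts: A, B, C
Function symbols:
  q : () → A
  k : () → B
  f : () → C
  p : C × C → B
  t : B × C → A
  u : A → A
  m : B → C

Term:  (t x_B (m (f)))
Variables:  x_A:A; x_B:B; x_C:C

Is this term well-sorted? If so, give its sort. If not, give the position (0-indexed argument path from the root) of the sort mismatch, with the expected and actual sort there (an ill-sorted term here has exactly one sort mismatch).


  x_B : B
    (f) : C
  (m (f)) : ✗ arg 0 at [1, 0] has sort C, expected B

ill-sorted at position [1, 0]: expected B, got C


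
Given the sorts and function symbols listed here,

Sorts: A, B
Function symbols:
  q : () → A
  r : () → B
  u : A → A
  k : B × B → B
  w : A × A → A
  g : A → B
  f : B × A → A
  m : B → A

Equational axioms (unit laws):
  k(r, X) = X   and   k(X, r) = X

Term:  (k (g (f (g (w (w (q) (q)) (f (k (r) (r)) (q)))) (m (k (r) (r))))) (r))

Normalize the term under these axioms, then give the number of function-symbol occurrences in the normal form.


1. (k (g (f (g (w (w (q) (q)) (f (k (r) (r)) (q)))) (m (k (r) (r))))) (r))  →  (g (f (g (w (w (q) (q)) (f (k (r) (r)) (q)))) (m (k (r) (r)))))
2. (g (f (g (w (w (q) (q)) (f (k (r) (r)) (q)))) (m (k (r) (r)))))  →  (g (f (g (w (w (q) (q)) (f (r) (q)))) (m (k (r) (r)))))
3. (g (f (g (w (w (q) (q)) (f (r) (q)))) (m (k (r) (r)))))  →  (g (f (g (w (w (q) (q)) (f (r) (q)))) (m (r))))
normal form: (g (f (g (w (w (q) (q)) (f (r) (q)))) (m (r))))

size = 12


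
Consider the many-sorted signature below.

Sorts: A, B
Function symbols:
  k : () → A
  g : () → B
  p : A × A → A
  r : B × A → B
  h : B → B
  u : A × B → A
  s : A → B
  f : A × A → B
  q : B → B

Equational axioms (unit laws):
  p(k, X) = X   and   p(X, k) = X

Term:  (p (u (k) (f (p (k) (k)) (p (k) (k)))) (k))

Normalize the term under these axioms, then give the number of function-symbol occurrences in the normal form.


1. (p (u (k) (f (p (k) (k)) (p (k) (k)))) (k))  →  (u (k) (f (p (k) (k)) (p (k) (k))))
2. (u (k) (f (p (k) (k)) (p (k) (k))))  →  (u (k) (f (k) (p (k) (k))))
3. (u (k) (f (k) (p (k) (k))))  →  (u (k) (f (k) (k)))
normal form: (u (k) (f (k) (k)))

size = 5


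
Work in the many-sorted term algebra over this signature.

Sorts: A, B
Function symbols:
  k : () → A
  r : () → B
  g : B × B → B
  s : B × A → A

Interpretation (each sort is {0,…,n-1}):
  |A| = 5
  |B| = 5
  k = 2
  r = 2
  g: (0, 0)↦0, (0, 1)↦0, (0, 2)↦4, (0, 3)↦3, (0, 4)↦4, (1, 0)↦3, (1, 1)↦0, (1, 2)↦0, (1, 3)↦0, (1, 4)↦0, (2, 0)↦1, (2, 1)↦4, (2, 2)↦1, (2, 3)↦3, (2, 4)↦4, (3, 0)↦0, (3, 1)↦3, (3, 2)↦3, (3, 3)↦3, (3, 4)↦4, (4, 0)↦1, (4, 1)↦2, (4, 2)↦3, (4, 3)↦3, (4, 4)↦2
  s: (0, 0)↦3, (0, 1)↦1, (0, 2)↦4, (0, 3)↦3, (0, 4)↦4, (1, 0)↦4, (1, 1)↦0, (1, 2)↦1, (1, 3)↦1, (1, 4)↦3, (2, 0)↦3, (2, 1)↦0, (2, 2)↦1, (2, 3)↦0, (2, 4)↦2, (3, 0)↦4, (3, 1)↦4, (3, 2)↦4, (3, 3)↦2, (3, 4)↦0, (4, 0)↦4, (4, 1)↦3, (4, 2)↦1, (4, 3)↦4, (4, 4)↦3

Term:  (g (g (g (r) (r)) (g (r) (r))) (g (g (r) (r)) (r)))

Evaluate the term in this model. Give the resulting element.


value = 0

  r = 2
  r = 2
  (g (r) (r)) = g(2, 2) = 1
  r = 2
  r = 2
  (g (r) (r)) = g(2, 2) = 1
  (g (g (r) (r)) (g (r) (r))) = g(1, 1) = 0
  r = 2
  r = 2
  (g (r) (r)) = g(2, 2) = 1
  r = 2
  (g (g (r) (r)) (r)) = g(1, 2) = 0
  (g (g (g (r) (r)) (g (r) (r))) (g (g (r) (r)) (r))) = g(0, 0) = 0


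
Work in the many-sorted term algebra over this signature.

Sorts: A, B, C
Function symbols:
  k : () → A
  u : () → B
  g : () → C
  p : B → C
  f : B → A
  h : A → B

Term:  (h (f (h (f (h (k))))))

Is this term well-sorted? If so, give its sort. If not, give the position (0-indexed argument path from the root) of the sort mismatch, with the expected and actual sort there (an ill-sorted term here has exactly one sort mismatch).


well-sorted; sort = B

          (k) : A
        (h (k)) : B
      (f (h (k))) : A
    (h (f (h (k)))) : B
  (f (h (f (h (k))))) : A
(h (f (h (f (h (k)))))) : B


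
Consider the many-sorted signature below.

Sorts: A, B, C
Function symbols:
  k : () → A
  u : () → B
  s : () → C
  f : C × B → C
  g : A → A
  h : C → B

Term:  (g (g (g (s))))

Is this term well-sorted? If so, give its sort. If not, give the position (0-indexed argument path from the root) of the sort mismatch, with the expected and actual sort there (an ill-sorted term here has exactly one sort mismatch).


      (s) : C
    (g (s)) : ✗ arg 0 at [0, 0, 0] has sort C, expected A

ill-sorted at position [0, 0, 0]: expected A, got C


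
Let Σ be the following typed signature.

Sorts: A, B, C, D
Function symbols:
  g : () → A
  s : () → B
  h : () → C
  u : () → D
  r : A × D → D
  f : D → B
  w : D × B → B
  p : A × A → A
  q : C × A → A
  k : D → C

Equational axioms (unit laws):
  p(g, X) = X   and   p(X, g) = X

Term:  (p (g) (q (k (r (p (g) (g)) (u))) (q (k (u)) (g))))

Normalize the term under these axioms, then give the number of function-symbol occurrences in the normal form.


1. (p (g) (q (k (r (p (g) (g)) (u))) (q (k (u)) (g))))  →  (q (k (r (p (g) (g)) (u))) (q (k (u)) (g)))
2. (q (k (r (p (g) (g)) (u))) (q (k (u)) (g)))  →  (q (k (r (g) (u))) (q (k (u)) (g)))
normal form: (q (k (r (g) (u))) (q (k (u)) (g)))

size = 9


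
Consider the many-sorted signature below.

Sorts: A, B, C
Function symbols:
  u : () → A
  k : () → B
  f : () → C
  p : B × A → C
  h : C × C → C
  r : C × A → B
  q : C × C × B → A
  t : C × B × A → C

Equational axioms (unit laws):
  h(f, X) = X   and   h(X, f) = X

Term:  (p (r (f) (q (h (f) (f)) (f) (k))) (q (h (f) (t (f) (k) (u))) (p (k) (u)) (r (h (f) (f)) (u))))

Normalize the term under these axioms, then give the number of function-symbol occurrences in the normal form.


size = 18

1. (p (r (f) (q (h (f) (f)) (f) (k))) (q (h (f) (t (f) (k) (u))) (p (k) (u)) (r (h (f) (f)) (u))))  →  (p (r (f) (q (f) (f) (k))) (q (h (f) (t (f) (k) (u))) (p (k) (u)) (r (h (f) (f)) (u))))
2. (p (r (f) (q (f) (f) (k))) (q (h (f) (t (f) (k) (u))) (p (k) (u)) (r (h (f) (f)) (u))))  →  (p (r (f) (q (f) (f) (k))) (q (t (f) (k) (u)) (p (k) (u)) (r (h (f) (f)) (u))))
3. (p (r (f) (q (f) (f) (k))) (q (t (f) (k) (u)) (p (k) (u)) (r (h (f) (f)) (u))))  →  (p (r (f) (q (f) (f) (k))) (q (t (f) (k) (u)) (p (k) (u)) (r (f) (u))))
normal form: (p (r (f) (q (f) (f) (k))) (q (t (f) (k) (u)) (p (k) (u)) (r (f) (u))))


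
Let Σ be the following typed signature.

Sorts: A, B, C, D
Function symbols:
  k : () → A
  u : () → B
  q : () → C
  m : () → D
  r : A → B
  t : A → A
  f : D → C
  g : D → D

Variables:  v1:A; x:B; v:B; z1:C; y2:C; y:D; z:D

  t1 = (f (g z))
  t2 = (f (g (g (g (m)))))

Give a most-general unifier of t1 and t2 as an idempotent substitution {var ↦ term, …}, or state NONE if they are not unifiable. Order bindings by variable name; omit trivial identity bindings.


{z ↦ (g (g (m)))}


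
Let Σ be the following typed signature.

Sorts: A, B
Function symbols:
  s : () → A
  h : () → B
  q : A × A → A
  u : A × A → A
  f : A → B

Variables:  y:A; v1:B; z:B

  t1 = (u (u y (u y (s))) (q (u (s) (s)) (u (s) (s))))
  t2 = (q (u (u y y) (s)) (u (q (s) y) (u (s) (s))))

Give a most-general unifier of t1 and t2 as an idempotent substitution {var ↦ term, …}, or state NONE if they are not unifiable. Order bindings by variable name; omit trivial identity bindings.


head clash or occurs-check failure — not unifiable

NONE (not unifiable)


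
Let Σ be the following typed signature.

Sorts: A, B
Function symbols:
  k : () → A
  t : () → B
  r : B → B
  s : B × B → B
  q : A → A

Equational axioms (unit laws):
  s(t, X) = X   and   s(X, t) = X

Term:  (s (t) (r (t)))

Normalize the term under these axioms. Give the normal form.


1. (s (t) (r (t)))  →  (r (t))

normal form = (r (t))


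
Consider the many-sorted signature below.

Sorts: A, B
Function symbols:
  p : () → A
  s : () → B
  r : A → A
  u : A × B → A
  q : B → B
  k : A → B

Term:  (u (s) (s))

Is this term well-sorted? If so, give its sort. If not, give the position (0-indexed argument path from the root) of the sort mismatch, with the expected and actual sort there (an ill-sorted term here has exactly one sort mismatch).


  (s) : B
  (s) : B
(u (s) (s)) : ✗ arg 0 at [0] has sort B, expected A

ill-sorted at position [0]: expected A, got B


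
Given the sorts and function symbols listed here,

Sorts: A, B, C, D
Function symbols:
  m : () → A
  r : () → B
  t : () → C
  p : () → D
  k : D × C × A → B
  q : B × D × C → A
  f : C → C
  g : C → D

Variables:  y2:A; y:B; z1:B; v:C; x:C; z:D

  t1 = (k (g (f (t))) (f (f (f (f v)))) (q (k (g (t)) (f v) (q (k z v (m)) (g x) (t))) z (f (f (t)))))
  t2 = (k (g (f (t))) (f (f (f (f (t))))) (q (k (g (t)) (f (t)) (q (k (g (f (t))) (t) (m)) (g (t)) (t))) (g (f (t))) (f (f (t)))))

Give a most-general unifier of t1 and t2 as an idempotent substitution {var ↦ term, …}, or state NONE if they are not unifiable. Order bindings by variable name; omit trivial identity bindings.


{v ↦ (t), x ↦ (t), z ↦ (g (f (t)))}


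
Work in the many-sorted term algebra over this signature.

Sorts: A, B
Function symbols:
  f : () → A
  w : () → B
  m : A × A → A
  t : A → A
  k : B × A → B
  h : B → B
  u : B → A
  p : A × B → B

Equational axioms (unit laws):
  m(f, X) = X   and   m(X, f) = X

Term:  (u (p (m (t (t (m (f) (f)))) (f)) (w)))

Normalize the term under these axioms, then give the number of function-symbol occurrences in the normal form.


size = 6

1. (u (p (m (t (t (m (f) (f)))) (f)) (w)))  →  (u (p (t (t (m (f) (f)))) (w)))
2. (u (p (t (t (m (f) (f)))) (w)))  →  (u (p (t (t (f))) (w)))
normal form: (u (p (t (t (f))) (w)))
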